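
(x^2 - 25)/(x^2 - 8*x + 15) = (x + 5)/(x - 3)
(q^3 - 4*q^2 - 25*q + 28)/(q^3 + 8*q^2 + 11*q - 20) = (q - 7)/(q + 5)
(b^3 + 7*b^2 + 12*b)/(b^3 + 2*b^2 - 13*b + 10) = b*(b^2 + 7*b + 12)/(b^3 + 2*b^2 - 13*b + 10)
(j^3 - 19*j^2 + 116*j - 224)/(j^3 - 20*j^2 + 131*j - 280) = (j - 4)/(j - 5)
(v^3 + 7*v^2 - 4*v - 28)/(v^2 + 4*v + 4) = (v^2 + 5*v - 14)/(v + 2)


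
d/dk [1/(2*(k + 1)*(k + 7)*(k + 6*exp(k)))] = ((k + 1)*(k + 7)*(-6*exp(k) - 1) - (k + 1)*(k + 6*exp(k)) - (k + 7)*(k + 6*exp(k)))/(2*(k + 1)^2*(k + 7)^2*(k + 6*exp(k))^2)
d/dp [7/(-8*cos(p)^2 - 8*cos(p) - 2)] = -14*sin(p)/(2*cos(p) + 1)^3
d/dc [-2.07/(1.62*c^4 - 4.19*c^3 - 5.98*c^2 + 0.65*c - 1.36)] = (13.4136*c^3 - 26.0199*c^2 - 24.7572*c + 1.3455)/(-1.62*c^4 + 4.19*c^3 + 5.98*c^2 - 0.65*c + 1.36)^2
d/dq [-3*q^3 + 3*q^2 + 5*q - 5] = -9*q^2 + 6*q + 5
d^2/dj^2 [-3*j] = 0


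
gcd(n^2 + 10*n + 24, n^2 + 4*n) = n + 4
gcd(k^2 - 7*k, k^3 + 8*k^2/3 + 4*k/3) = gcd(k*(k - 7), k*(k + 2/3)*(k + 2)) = k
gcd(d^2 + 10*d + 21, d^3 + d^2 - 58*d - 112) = d + 7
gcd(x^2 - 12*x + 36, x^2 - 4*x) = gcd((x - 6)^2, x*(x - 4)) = 1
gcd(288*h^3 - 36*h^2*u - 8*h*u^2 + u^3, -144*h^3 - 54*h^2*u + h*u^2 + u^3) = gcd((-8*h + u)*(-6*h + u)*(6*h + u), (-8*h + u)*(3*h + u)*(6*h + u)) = -48*h^2 - 2*h*u + u^2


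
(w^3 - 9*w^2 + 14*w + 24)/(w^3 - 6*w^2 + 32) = (w^2 - 5*w - 6)/(w^2 - 2*w - 8)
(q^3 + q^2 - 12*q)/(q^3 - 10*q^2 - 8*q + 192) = q*(q - 3)/(q^2 - 14*q + 48)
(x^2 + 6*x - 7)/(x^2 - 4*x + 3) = (x + 7)/(x - 3)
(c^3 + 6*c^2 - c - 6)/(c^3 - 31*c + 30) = (c + 1)/(c - 5)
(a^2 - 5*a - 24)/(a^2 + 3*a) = (a - 8)/a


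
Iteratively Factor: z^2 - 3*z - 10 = (z + 2)*(z - 5)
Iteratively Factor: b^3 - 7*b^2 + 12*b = (b - 3)*(b^2 - 4*b) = (b - 4)*(b - 3)*(b)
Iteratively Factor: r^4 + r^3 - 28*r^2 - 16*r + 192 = (r + 4)*(r^3 - 3*r^2 - 16*r + 48) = (r - 4)*(r + 4)*(r^2 + r - 12) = (r - 4)*(r + 4)^2*(r - 3)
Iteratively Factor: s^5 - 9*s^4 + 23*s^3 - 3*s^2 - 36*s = (s - 3)*(s^4 - 6*s^3 + 5*s^2 + 12*s) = (s - 3)^2*(s^3 - 3*s^2 - 4*s) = (s - 3)^2*(s + 1)*(s^2 - 4*s) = (s - 4)*(s - 3)^2*(s + 1)*(s)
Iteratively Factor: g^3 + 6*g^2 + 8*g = (g + 2)*(g^2 + 4*g) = (g + 2)*(g + 4)*(g)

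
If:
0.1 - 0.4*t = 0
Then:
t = 0.25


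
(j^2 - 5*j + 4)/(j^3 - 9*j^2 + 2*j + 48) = (j^2 - 5*j + 4)/(j^3 - 9*j^2 + 2*j + 48)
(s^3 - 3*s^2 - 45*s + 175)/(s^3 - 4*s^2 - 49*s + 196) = (s^2 - 10*s + 25)/(s^2 - 11*s + 28)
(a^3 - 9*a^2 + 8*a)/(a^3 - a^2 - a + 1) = a*(a - 8)/(a^2 - 1)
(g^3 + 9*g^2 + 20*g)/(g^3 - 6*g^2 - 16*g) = (g^2 + 9*g + 20)/(g^2 - 6*g - 16)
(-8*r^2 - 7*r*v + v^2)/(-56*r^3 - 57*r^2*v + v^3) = 1/(7*r + v)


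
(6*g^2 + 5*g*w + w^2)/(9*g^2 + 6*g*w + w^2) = (2*g + w)/(3*g + w)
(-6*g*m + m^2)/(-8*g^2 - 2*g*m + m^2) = m*(6*g - m)/(8*g^2 + 2*g*m - m^2)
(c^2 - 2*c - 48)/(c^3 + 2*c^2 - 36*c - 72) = (c - 8)/(c^2 - 4*c - 12)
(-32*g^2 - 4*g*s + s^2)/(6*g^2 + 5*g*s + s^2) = (-32*g^2 - 4*g*s + s^2)/(6*g^2 + 5*g*s + s^2)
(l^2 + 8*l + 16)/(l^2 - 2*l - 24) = (l + 4)/(l - 6)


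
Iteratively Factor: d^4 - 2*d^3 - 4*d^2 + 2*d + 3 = (d + 1)*(d^3 - 3*d^2 - d + 3) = (d - 3)*(d + 1)*(d^2 - 1) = (d - 3)*(d + 1)^2*(d - 1)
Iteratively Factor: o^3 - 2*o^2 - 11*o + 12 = (o - 1)*(o^2 - o - 12) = (o - 1)*(o + 3)*(o - 4)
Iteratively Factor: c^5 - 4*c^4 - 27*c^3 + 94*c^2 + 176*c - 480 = (c - 4)*(c^4 - 27*c^2 - 14*c + 120) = (c - 4)*(c + 3)*(c^3 - 3*c^2 - 18*c + 40) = (c - 4)*(c - 2)*(c + 3)*(c^2 - c - 20) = (c - 4)*(c - 2)*(c + 3)*(c + 4)*(c - 5)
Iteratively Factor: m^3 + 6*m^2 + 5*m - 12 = (m - 1)*(m^2 + 7*m + 12) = (m - 1)*(m + 3)*(m + 4)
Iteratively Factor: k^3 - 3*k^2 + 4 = (k + 1)*(k^2 - 4*k + 4) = (k - 2)*(k + 1)*(k - 2)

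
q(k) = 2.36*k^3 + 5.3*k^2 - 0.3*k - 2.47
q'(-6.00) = 190.98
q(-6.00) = -319.63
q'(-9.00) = 477.78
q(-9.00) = -1290.91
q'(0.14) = 1.32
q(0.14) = -2.40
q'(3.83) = 144.15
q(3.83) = 206.72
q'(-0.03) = -0.61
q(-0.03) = -2.46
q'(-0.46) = -3.68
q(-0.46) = -1.44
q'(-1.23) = -2.63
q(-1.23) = 1.53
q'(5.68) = 288.33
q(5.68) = 599.29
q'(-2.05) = 7.72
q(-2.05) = 0.09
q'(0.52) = 7.13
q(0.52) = -0.86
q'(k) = 7.08*k^2 + 10.6*k - 0.3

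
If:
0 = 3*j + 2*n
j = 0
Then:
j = 0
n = 0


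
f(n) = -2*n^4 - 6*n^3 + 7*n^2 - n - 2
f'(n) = -8*n^3 - 18*n^2 + 14*n - 1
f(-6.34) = -1416.62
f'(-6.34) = 1225.44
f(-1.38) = 21.23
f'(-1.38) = -33.57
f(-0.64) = 2.74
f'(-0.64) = -15.24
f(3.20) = -339.84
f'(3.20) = -402.66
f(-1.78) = 35.72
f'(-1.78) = -37.83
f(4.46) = -1190.87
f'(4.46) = -1006.34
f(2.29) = -94.64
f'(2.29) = -159.41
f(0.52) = -1.62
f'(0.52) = 0.29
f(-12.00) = -30086.00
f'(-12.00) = 11063.00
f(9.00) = -16940.00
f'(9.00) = -7165.00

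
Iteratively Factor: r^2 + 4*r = (r + 4)*(r)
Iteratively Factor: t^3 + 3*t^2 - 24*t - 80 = (t + 4)*(t^2 - t - 20) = (t - 5)*(t + 4)*(t + 4)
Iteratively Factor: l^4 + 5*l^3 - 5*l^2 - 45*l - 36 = (l + 1)*(l^3 + 4*l^2 - 9*l - 36) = (l + 1)*(l + 4)*(l^2 - 9) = (l - 3)*(l + 1)*(l + 4)*(l + 3)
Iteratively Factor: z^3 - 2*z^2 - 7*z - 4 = (z + 1)*(z^2 - 3*z - 4) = (z - 4)*(z + 1)*(z + 1)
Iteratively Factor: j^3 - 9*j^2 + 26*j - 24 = (j - 4)*(j^2 - 5*j + 6) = (j - 4)*(j - 2)*(j - 3)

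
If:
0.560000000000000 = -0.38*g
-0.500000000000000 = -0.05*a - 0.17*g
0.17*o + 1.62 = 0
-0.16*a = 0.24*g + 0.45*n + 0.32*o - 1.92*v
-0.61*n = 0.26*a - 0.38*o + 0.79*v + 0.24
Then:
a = 15.01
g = -1.47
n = -9.25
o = -9.53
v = -2.69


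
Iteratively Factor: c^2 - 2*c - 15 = (c - 5)*(c + 3)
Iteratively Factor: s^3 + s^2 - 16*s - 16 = (s + 1)*(s^2 - 16) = (s + 1)*(s + 4)*(s - 4)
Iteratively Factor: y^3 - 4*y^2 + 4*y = (y - 2)*(y^2 - 2*y) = y*(y - 2)*(y - 2)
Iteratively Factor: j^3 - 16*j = (j)*(j^2 - 16) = j*(j + 4)*(j - 4)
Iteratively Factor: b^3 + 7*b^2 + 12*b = (b)*(b^2 + 7*b + 12) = b*(b + 4)*(b + 3)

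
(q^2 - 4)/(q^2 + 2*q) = (q - 2)/q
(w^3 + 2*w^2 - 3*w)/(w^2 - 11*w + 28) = w*(w^2 + 2*w - 3)/(w^2 - 11*w + 28)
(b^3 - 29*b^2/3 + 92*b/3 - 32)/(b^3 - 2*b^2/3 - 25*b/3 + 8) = (b^2 - 7*b + 12)/(b^2 + 2*b - 3)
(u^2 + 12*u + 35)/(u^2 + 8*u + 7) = (u + 5)/(u + 1)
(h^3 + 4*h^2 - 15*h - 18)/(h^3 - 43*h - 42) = (h - 3)/(h - 7)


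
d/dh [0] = 0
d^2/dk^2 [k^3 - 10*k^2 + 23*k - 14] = 6*k - 20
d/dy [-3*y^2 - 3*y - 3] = -6*y - 3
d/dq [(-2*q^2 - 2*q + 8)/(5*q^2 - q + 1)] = 6*(2*q^2 - 14*q + 1)/(25*q^4 - 10*q^3 + 11*q^2 - 2*q + 1)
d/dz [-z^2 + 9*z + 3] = 9 - 2*z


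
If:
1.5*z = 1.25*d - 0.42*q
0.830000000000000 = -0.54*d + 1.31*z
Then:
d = 2.42592592592593*z - 1.53703703703704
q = 3.64858906525573*z - 4.57451499118166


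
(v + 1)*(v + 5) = v^2 + 6*v + 5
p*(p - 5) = p^2 - 5*p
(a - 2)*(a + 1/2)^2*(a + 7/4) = a^4 + 3*a^3/4 - 7*a^2/2 - 57*a/16 - 7/8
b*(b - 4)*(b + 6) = b^3 + 2*b^2 - 24*b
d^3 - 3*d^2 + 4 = (d - 2)^2*(d + 1)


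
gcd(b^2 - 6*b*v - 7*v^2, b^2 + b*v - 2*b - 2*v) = b + v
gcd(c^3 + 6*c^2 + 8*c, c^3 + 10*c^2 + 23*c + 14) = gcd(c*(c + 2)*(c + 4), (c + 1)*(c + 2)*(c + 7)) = c + 2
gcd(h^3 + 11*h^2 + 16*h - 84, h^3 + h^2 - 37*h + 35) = h + 7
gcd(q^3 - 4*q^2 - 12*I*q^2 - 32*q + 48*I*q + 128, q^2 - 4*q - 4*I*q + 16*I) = q^2 + q*(-4 - 4*I) + 16*I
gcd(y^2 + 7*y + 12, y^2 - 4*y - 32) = y + 4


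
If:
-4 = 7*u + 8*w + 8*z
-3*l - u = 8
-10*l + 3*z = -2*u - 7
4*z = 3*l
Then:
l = -36/55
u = -332/55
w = 58/11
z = -27/55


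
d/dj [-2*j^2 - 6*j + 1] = -4*j - 6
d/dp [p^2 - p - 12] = 2*p - 1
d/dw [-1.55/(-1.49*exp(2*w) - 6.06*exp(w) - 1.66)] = (-4.619*exp(w) - 9.393)*exp(w)/(1.49*exp(2*w) + 6.06*exp(w) + 1.66)^2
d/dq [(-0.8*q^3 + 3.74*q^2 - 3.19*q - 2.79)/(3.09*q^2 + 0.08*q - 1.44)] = (-2.472*q^4 - 0.128*q^3 + 13.6123*q^2 + 6.471*q + 4.8168)/(9.5481*q^4 + 0.4944*q^3 - 8.8928*q^2 - 0.2304*q + 2.0736)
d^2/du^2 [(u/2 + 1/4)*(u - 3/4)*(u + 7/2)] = 3*u + 13/4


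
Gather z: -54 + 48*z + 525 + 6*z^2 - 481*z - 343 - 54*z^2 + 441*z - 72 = -48*z^2 + 8*z + 56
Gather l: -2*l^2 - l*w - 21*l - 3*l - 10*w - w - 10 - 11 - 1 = -2*l^2 + l*(-w - 24) - 11*w - 22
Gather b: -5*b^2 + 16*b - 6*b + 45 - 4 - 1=-5*b^2 + 10*b + 40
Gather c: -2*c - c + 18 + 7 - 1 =24 - 3*c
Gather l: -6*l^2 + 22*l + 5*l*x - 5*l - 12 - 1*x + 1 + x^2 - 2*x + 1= -6*l^2 + l*(5*x + 17) + x^2 - 3*x - 10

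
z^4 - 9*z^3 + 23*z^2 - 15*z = z*(z - 5)*(z - 3)*(z - 1)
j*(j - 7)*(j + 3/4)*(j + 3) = j^4 - 13*j^3/4 - 24*j^2 - 63*j/4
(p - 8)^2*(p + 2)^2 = p^4 - 12*p^3 + 4*p^2 + 192*p + 256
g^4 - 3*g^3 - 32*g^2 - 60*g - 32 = (g - 8)*(g + 1)*(g + 2)^2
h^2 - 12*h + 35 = (h - 7)*(h - 5)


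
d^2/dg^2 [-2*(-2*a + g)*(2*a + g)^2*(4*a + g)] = -16*a^2 - 72*a*g - 24*g^2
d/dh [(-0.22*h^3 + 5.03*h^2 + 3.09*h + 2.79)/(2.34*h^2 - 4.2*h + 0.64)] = (-0.5148*h^4 + 1.848*h^3 - 28.779*h^2 - 6.6188*h + 13.6956)/(5.4756*h^4 - 19.656*h^3 + 20.6352*h^2 - 5.376*h + 0.4096)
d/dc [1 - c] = -1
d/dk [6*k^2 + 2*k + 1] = 12*k + 2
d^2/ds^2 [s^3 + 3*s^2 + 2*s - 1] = 6*s + 6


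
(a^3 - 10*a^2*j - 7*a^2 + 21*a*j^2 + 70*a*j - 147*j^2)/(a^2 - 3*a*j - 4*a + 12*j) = (a^2 - 7*a*j - 7*a + 49*j)/(a - 4)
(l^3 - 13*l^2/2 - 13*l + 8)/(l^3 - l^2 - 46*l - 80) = (l - 1/2)/(l + 5)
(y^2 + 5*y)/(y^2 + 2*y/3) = 3*(y + 5)/(3*y + 2)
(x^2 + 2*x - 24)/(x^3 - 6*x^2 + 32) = (x + 6)/(x^2 - 2*x - 8)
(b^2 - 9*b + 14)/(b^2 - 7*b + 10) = (b - 7)/(b - 5)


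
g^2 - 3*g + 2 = (g - 2)*(g - 1)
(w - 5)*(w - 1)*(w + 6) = w^3 - 31*w + 30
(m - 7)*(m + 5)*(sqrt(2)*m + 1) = sqrt(2)*m^3 - 2*sqrt(2)*m^2 + m^2 - 35*sqrt(2)*m - 2*m - 35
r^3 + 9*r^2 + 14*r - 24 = (r - 1)*(r + 4)*(r + 6)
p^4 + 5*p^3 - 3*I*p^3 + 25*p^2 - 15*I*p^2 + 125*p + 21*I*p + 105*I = (p + 5)*(p - 7*I)*(p + I)*(p + 3*I)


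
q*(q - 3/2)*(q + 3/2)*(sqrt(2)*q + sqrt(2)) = sqrt(2)*q^4 + sqrt(2)*q^3 - 9*sqrt(2)*q^2/4 - 9*sqrt(2)*q/4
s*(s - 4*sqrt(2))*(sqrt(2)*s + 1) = sqrt(2)*s^3 - 7*s^2 - 4*sqrt(2)*s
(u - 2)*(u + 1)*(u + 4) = u^3 + 3*u^2 - 6*u - 8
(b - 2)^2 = b^2 - 4*b + 4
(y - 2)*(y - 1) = y^2 - 3*y + 2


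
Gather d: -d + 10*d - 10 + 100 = 9*d + 90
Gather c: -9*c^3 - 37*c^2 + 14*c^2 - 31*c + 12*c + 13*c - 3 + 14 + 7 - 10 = -9*c^3 - 23*c^2 - 6*c + 8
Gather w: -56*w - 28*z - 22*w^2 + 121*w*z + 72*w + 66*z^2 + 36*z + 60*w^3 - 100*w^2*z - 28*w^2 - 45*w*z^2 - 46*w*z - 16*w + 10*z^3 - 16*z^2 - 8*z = 60*w^3 + w^2*(-100*z - 50) + w*(-45*z^2 + 75*z) + 10*z^3 + 50*z^2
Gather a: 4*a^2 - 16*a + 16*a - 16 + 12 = 4*a^2 - 4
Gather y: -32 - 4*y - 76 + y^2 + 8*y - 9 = y^2 + 4*y - 117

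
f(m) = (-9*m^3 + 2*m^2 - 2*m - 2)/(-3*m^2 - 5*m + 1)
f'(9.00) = 2.90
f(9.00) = 22.37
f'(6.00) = 2.81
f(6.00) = 13.77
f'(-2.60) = -15.97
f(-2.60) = -27.85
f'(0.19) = -4242.50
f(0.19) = 40.64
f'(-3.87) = 0.36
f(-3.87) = -22.67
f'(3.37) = 2.57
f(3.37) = 6.62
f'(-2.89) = -6.90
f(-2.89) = -24.75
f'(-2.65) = -13.69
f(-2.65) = -27.11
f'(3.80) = 2.63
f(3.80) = 7.74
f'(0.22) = -246.49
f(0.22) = 9.95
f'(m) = (6*m + 5)*(-9*m^3 + 2*m^2 - 2*m - 2)/(-3*m^2 - 5*m + 1)^2 + (-27*m^2 + 4*m - 2)/(-3*m^2 - 5*m + 1) = (27*m^4 + 90*m^3 - 43*m^2 - 8*m - 12)/(9*m^4 + 30*m^3 + 19*m^2 - 10*m + 1)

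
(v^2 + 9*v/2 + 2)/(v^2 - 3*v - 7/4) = 2*(v + 4)/(2*v - 7)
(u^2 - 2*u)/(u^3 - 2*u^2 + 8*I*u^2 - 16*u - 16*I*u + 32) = u/(u^2 + 8*I*u - 16)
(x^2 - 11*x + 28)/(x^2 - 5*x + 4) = (x - 7)/(x - 1)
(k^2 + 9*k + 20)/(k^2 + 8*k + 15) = (k + 4)/(k + 3)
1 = 1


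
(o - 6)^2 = o^2 - 12*o + 36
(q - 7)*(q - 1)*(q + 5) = q^3 - 3*q^2 - 33*q + 35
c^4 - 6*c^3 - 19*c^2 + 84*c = c*(c - 7)*(c - 3)*(c + 4)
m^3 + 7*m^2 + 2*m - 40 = (m - 2)*(m + 4)*(m + 5)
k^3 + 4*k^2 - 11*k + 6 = (k - 1)^2*(k + 6)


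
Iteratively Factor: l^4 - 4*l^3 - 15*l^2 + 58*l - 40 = (l - 2)*(l^3 - 2*l^2 - 19*l + 20) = (l - 2)*(l - 1)*(l^2 - l - 20) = (l - 5)*(l - 2)*(l - 1)*(l + 4)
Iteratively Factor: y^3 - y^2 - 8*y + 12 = (y - 2)*(y^2 + y - 6) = (y - 2)*(y + 3)*(y - 2)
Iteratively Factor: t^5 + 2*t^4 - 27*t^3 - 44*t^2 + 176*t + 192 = (t - 4)*(t^4 + 6*t^3 - 3*t^2 - 56*t - 48) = (t - 4)*(t - 3)*(t^3 + 9*t^2 + 24*t + 16) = (t - 4)*(t - 3)*(t + 1)*(t^2 + 8*t + 16) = (t - 4)*(t - 3)*(t + 1)*(t + 4)*(t + 4)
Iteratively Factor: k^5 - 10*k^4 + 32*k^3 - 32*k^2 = (k - 4)*(k^4 - 6*k^3 + 8*k^2) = k*(k - 4)*(k^3 - 6*k^2 + 8*k) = k*(k - 4)^2*(k^2 - 2*k) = k^2*(k - 4)^2*(k - 2)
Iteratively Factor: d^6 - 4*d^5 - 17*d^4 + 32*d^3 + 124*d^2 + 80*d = (d + 1)*(d^5 - 5*d^4 - 12*d^3 + 44*d^2 + 80*d) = d*(d + 1)*(d^4 - 5*d^3 - 12*d^2 + 44*d + 80) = d*(d + 1)*(d + 2)*(d^3 - 7*d^2 + 2*d + 40) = d*(d - 5)*(d + 1)*(d + 2)*(d^2 - 2*d - 8) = d*(d - 5)*(d + 1)*(d + 2)^2*(d - 4)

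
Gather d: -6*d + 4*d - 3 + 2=-2*d - 1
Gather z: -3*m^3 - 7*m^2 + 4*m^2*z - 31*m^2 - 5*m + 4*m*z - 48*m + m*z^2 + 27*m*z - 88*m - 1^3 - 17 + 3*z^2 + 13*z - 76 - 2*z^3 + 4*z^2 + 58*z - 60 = -3*m^3 - 38*m^2 - 141*m - 2*z^3 + z^2*(m + 7) + z*(4*m^2 + 31*m + 71) - 154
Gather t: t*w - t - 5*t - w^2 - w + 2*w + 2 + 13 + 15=t*(w - 6) - w^2 + w + 30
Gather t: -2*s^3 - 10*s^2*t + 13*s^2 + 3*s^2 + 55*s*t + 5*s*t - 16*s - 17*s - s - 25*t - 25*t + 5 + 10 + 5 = -2*s^3 + 16*s^2 - 34*s + t*(-10*s^2 + 60*s - 50) + 20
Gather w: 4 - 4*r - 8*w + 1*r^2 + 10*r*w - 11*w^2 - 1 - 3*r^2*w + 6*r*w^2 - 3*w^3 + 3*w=r^2 - 4*r - 3*w^3 + w^2*(6*r - 11) + w*(-3*r^2 + 10*r - 5) + 3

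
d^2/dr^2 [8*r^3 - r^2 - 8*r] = 48*r - 2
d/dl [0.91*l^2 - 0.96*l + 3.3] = 1.82*l - 0.96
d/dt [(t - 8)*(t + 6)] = 2*t - 2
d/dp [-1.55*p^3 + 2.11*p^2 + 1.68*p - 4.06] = -4.65*p^2 + 4.22*p + 1.68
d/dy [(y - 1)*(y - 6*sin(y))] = y + (1 - y)*(6*cos(y) - 1) - 6*sin(y)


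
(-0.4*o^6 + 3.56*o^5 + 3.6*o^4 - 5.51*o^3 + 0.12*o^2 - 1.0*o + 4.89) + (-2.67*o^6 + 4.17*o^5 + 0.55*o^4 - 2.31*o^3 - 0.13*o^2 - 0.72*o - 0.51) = -3.07*o^6 + 7.73*o^5 + 4.15*o^4 - 7.82*o^3 - 0.01*o^2 - 1.72*o + 4.38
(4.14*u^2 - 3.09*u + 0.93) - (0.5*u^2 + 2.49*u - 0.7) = 3.64*u^2 - 5.58*u + 1.63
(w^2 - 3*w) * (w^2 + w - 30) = w^4 - 2*w^3 - 33*w^2 + 90*w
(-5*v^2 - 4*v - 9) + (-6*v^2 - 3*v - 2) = -11*v^2 - 7*v - 11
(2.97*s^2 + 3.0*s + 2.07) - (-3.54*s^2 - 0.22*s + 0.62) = 6.51*s^2 + 3.22*s + 1.45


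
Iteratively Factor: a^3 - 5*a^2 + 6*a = (a - 3)*(a^2 - 2*a) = (a - 3)*(a - 2)*(a)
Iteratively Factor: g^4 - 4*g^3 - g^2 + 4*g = (g - 1)*(g^3 - 3*g^2 - 4*g) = (g - 1)*(g + 1)*(g^2 - 4*g) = (g - 4)*(g - 1)*(g + 1)*(g)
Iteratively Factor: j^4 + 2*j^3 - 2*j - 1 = (j + 1)*(j^3 + j^2 - j - 1) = (j + 1)^2*(j^2 - 1) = (j - 1)*(j + 1)^2*(j + 1)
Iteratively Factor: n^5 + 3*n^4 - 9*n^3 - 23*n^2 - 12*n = (n + 1)*(n^4 + 2*n^3 - 11*n^2 - 12*n) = (n + 1)^2*(n^3 + n^2 - 12*n) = (n - 3)*(n + 1)^2*(n^2 + 4*n) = n*(n - 3)*(n + 1)^2*(n + 4)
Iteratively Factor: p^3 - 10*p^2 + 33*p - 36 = (p - 3)*(p^2 - 7*p + 12) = (p - 3)^2*(p - 4)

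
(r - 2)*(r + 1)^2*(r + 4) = r^4 + 4*r^3 - 3*r^2 - 14*r - 8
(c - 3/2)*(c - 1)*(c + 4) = c^3 + 3*c^2/2 - 17*c/2 + 6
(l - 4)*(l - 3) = l^2 - 7*l + 12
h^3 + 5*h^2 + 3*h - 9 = (h - 1)*(h + 3)^2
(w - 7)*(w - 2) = w^2 - 9*w + 14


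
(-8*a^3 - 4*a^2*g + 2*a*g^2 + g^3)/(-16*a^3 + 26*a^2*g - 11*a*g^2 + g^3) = (4*a^2 + 4*a*g + g^2)/(8*a^2 - 9*a*g + g^2)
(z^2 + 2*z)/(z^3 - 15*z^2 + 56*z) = (z + 2)/(z^2 - 15*z + 56)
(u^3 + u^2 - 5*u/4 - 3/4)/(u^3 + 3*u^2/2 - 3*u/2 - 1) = (u + 3/2)/(u + 2)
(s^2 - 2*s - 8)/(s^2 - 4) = (s - 4)/(s - 2)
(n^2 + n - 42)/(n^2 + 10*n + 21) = (n - 6)/(n + 3)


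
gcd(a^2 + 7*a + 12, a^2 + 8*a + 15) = a + 3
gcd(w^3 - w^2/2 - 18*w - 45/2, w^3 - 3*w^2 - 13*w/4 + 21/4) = w + 3/2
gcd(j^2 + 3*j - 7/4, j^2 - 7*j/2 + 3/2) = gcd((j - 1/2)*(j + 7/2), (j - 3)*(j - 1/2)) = j - 1/2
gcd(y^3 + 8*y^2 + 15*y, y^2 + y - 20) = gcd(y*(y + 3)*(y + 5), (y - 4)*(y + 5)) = y + 5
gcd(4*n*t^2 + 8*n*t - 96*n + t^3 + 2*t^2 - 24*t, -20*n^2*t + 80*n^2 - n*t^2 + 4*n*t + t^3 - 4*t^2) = 4*n*t - 16*n + t^2 - 4*t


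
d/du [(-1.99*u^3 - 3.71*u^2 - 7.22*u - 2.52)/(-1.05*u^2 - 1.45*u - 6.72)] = (2.0895*u^4 + 5.771*u^3 + 37.9169*u^2 + 44.5704*u + 44.8644)/(1.1025*u^4 + 3.045*u^3 + 16.2145*u^2 + 19.488*u + 45.1584)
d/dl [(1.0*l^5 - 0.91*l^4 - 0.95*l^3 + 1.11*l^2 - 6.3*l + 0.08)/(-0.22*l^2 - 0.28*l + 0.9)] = (-0.66*l^6 - 0.7196*l^5 + 5.4734*l^4 - 2.744*l^3 - 4.2618*l^2 + 2.0332*l - 5.6476)/(0.0484*l^4 + 0.1232*l^3 - 0.3176*l^2 - 0.504*l + 0.81)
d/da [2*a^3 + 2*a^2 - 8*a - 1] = 6*a^2 + 4*a - 8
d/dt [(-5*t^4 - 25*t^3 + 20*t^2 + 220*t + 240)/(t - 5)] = 5*(-3*t^4 + 10*t^3 + 79*t^2 - 40*t - 268)/(t^2 - 10*t + 25)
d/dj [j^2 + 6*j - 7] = 2*j + 6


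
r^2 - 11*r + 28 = (r - 7)*(r - 4)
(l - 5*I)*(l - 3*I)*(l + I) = l^3 - 7*I*l^2 - 7*l - 15*I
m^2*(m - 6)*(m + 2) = m^4 - 4*m^3 - 12*m^2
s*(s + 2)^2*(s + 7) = s^4 + 11*s^3 + 32*s^2 + 28*s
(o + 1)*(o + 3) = o^2 + 4*o + 3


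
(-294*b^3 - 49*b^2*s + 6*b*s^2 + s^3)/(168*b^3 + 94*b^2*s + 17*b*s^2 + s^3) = (-7*b + s)/(4*b + s)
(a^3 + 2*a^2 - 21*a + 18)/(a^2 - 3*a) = a + 5 - 6/a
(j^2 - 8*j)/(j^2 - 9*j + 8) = j/(j - 1)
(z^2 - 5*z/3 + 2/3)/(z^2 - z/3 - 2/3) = (3*z - 2)/(3*z + 2)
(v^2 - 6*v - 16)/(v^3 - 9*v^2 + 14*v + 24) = (v^2 - 6*v - 16)/(v^3 - 9*v^2 + 14*v + 24)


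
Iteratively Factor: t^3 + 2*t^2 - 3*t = (t)*(t^2 + 2*t - 3) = t*(t - 1)*(t + 3)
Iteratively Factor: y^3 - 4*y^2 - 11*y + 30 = (y - 2)*(y^2 - 2*y - 15) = (y - 2)*(y + 3)*(y - 5)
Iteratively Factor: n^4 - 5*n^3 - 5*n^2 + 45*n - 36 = (n - 3)*(n^3 - 2*n^2 - 11*n + 12) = (n - 4)*(n - 3)*(n^2 + 2*n - 3) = (n - 4)*(n - 3)*(n + 3)*(n - 1)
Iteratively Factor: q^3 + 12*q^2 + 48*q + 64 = (q + 4)*(q^2 + 8*q + 16) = (q + 4)^2*(q + 4)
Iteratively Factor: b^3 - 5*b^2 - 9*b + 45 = (b + 3)*(b^2 - 8*b + 15) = (b - 5)*(b + 3)*(b - 3)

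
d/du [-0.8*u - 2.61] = -0.800000000000000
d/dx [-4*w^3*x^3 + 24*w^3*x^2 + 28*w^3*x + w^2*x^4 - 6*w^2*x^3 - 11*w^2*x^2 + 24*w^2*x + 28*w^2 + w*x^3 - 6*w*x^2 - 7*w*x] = w*(-12*w^2*x^2 + 48*w^2*x + 28*w^2 + 4*w*x^3 - 18*w*x^2 - 22*w*x + 24*w + 3*x^2 - 12*x - 7)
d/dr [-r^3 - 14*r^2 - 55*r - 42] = -3*r^2 - 28*r - 55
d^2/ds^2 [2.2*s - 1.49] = 0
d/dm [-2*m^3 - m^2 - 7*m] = -6*m^2 - 2*m - 7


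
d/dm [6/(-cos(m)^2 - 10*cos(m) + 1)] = -12*(cos(m) + 5)*sin(m)/(sin(m)^2 - 10*cos(m))^2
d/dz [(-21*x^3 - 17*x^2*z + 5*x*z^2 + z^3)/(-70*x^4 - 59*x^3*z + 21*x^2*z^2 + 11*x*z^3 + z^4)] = (-x^2 + 6*x*z - z^2)/(100*x^4 - 60*x^3*z - 11*x^2*z^2 + 6*x*z^3 + z^4)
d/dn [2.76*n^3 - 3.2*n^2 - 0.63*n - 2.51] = 8.28*n^2 - 6.4*n - 0.63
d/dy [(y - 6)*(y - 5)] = 2*y - 11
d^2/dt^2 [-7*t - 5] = 0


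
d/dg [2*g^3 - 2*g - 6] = 6*g^2 - 2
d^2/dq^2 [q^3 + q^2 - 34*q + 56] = 6*q + 2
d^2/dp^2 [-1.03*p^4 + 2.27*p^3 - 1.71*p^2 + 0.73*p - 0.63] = -12.36*p^2 + 13.62*p - 3.42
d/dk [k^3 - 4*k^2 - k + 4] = 3*k^2 - 8*k - 1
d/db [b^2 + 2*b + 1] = 2*b + 2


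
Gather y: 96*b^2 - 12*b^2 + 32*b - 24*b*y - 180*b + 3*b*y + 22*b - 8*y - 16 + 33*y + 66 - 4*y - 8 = 84*b^2 - 126*b + y*(21 - 21*b) + 42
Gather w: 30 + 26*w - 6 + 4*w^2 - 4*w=4*w^2 + 22*w + 24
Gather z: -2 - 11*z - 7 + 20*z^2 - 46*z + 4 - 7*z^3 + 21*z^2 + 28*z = -7*z^3 + 41*z^2 - 29*z - 5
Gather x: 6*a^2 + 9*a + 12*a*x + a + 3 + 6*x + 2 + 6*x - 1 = 6*a^2 + 10*a + x*(12*a + 12) + 4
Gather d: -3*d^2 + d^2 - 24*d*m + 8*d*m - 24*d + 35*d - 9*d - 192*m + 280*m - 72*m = -2*d^2 + d*(2 - 16*m) + 16*m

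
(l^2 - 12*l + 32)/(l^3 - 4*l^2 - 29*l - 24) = (l - 4)/(l^2 + 4*l + 3)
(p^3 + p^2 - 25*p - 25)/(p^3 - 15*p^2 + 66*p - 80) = (p^2 + 6*p + 5)/(p^2 - 10*p + 16)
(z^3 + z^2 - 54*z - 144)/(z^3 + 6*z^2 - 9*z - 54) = (z - 8)/(z - 3)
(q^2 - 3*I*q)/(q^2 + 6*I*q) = (q - 3*I)/(q + 6*I)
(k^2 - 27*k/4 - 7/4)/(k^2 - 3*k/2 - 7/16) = 4*(k - 7)/(4*k - 7)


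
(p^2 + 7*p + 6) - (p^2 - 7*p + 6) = 14*p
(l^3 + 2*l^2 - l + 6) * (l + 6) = l^4 + 8*l^3 + 11*l^2 + 36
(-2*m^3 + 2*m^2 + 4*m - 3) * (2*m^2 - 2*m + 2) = -4*m^5 + 8*m^4 - 10*m^2 + 14*m - 6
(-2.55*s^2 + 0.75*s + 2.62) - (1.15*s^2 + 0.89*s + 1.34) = -3.7*s^2 - 0.14*s + 1.28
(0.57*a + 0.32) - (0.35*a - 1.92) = 0.22*a + 2.24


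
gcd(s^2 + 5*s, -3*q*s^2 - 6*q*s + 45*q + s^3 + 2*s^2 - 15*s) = s + 5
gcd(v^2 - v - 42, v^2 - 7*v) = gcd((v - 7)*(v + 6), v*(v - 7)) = v - 7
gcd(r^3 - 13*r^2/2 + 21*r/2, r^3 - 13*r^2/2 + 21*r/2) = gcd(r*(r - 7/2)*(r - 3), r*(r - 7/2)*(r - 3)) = r^3 - 13*r^2/2 + 21*r/2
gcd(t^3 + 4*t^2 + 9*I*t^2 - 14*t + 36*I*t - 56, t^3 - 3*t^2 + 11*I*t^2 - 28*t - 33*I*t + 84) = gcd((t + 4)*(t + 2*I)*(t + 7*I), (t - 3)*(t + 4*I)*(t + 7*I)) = t + 7*I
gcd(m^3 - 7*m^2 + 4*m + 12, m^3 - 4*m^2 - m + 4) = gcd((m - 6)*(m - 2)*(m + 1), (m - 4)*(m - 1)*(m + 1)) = m + 1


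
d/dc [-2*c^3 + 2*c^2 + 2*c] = -6*c^2 + 4*c + 2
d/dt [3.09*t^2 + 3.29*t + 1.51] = 6.18*t + 3.29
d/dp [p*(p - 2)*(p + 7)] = 3*p^2 + 10*p - 14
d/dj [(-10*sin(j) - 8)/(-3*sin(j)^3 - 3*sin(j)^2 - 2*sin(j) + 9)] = -2*(30*sin(j)^3 + 51*sin(j)^2 + 24*sin(j) + 53)*cos(j)/(3*sin(j)^3 + 3*sin(j)^2 + 2*sin(j) - 9)^2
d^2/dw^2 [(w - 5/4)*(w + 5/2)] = 2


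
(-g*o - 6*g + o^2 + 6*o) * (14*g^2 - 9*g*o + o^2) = -14*g^3*o - 84*g^3 + 23*g^2*o^2 + 138*g^2*o - 10*g*o^3 - 60*g*o^2 + o^4 + 6*o^3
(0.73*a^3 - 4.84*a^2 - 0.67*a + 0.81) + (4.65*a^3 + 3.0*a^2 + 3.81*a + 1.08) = 5.38*a^3 - 1.84*a^2 + 3.14*a + 1.89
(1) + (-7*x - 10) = -7*x - 9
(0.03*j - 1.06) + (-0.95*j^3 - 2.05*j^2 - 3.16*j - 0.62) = -0.95*j^3 - 2.05*j^2 - 3.13*j - 1.68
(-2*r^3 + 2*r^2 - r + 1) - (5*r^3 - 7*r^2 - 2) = -7*r^3 + 9*r^2 - r + 3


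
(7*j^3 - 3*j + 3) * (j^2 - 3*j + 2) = 7*j^5 - 21*j^4 + 11*j^3 + 12*j^2 - 15*j + 6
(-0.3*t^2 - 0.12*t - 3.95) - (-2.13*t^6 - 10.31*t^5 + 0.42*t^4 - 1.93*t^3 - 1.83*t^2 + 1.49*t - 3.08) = 2.13*t^6 + 10.31*t^5 - 0.42*t^4 + 1.93*t^3 + 1.53*t^2 - 1.61*t - 0.87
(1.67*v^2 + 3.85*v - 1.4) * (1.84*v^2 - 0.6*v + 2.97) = 3.0728*v^4 + 6.082*v^3 + 0.0739000000000001*v^2 + 12.2745*v - 4.158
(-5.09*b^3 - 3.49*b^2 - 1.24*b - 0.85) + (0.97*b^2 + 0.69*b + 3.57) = -5.09*b^3 - 2.52*b^2 - 0.55*b + 2.72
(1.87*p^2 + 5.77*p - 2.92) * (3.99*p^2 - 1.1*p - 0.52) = 7.4613*p^4 + 20.9653*p^3 - 18.9702*p^2 + 0.2116*p + 1.5184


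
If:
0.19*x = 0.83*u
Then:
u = 0.228915662650602*x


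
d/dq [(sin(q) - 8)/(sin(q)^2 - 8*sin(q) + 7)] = (16*sin(q) + cos(q)^2 - 58)*cos(q)/(sin(q)^2 - 8*sin(q) + 7)^2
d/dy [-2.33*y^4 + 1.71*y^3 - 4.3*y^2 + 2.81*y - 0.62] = -9.32*y^3 + 5.13*y^2 - 8.6*y + 2.81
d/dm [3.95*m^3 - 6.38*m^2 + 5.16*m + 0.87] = 11.85*m^2 - 12.76*m + 5.16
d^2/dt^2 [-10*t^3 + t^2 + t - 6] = 2 - 60*t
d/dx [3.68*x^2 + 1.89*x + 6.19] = 7.36*x + 1.89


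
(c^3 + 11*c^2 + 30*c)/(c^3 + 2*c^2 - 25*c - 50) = c*(c + 6)/(c^2 - 3*c - 10)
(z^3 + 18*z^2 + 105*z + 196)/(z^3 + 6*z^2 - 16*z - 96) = (z^2 + 14*z + 49)/(z^2 + 2*z - 24)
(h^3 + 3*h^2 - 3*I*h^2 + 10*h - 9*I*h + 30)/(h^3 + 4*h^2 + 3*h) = (h^2 - 3*I*h + 10)/(h*(h + 1))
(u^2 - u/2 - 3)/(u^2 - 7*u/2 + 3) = (2*u + 3)/(2*u - 3)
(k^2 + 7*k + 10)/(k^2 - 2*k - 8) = (k + 5)/(k - 4)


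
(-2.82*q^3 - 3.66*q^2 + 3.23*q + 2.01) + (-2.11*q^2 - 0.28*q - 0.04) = -2.82*q^3 - 5.77*q^2 + 2.95*q + 1.97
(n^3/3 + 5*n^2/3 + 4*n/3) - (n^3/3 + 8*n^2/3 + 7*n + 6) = -n^2 - 17*n/3 - 6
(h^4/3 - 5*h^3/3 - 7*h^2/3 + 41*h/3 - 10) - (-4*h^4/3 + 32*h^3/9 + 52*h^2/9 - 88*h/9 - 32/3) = 5*h^4/3 - 47*h^3/9 - 73*h^2/9 + 211*h/9 + 2/3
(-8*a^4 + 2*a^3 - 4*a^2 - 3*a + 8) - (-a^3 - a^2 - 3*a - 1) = -8*a^4 + 3*a^3 - 3*a^2 + 9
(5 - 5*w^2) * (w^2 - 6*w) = -5*w^4 + 30*w^3 + 5*w^2 - 30*w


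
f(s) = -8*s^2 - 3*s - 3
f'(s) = -16*s - 3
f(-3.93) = -114.77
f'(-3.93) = 59.88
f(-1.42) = -14.87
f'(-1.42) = 19.72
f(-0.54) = -3.71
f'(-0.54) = 5.64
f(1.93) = -38.59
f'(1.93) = -33.88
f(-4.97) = -185.70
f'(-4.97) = 76.52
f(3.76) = -127.38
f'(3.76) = -63.16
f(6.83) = -396.68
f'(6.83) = -112.28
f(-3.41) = -85.79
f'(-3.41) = 51.56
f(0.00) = -3.00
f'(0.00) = -3.00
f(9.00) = -678.00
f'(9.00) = -147.00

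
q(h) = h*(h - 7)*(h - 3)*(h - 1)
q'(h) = h*(h - 7)*(h - 3) + h*(h - 7)*(h - 1) + h*(h - 3)*(h - 1) + (h - 7)*(h - 3)*(h - 1) = 4*h^3 - 33*h^2 + 62*h - 21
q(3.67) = -21.86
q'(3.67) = -40.21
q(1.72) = 8.37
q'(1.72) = 8.37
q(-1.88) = 234.63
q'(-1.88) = -280.77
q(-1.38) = 120.55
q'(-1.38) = -179.92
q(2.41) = 9.20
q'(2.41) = -7.26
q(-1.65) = 175.87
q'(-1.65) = -231.11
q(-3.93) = 1467.55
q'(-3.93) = -1017.14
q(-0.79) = 41.75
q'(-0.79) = -92.55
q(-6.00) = 4914.00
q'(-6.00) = -2445.00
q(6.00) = -90.00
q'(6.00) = 27.00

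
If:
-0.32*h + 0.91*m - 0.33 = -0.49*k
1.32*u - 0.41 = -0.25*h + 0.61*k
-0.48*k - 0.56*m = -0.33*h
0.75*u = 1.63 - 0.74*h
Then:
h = 2.09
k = 0.42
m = 0.87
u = 0.11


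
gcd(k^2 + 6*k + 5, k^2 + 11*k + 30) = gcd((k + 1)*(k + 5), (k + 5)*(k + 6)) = k + 5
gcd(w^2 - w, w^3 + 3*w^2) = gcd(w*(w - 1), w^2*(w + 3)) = w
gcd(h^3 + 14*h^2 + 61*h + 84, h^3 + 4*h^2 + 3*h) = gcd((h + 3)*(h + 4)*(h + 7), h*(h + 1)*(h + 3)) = h + 3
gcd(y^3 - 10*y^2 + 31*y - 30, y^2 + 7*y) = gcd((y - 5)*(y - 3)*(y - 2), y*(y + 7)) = 1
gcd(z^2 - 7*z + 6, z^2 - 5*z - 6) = z - 6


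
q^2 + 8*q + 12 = (q + 2)*(q + 6)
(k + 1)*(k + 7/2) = k^2 + 9*k/2 + 7/2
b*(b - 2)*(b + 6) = b^3 + 4*b^2 - 12*b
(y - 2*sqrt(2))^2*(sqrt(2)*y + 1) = sqrt(2)*y^3 - 7*y^2 + 4*sqrt(2)*y + 8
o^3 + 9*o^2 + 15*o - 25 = (o - 1)*(o + 5)^2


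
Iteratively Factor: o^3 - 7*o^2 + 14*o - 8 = (o - 1)*(o^2 - 6*o + 8) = (o - 2)*(o - 1)*(o - 4)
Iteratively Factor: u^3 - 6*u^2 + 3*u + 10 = (u + 1)*(u^2 - 7*u + 10) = (u - 5)*(u + 1)*(u - 2)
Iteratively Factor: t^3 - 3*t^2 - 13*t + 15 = (t + 3)*(t^2 - 6*t + 5) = (t - 5)*(t + 3)*(t - 1)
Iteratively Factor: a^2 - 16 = (a + 4)*(a - 4)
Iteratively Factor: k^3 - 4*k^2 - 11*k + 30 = (k - 5)*(k^2 + k - 6) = (k - 5)*(k + 3)*(k - 2)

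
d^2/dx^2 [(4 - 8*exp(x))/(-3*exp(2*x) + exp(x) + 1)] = (72*exp(4*x) - 120*exp(3*x) + 180*exp(2*x) - 60*exp(x) + 12)*exp(x)/(27*exp(6*x) - 27*exp(5*x) - 18*exp(4*x) + 17*exp(3*x) + 6*exp(2*x) - 3*exp(x) - 1)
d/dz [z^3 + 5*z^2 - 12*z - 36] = 3*z^2 + 10*z - 12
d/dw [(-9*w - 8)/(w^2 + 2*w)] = (9*w^2 + 16*w + 16)/(w^2*(w^2 + 4*w + 4))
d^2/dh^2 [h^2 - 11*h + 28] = 2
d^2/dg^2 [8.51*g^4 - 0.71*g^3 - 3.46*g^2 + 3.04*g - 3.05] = 102.12*g^2 - 4.26*g - 6.92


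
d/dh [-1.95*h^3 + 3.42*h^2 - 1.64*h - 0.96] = -5.85*h^2 + 6.84*h - 1.64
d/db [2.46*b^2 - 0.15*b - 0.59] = 4.92*b - 0.15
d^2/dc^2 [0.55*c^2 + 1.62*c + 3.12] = 1.10000000000000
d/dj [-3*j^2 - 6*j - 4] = -6*j - 6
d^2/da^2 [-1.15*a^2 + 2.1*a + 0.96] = -2.30000000000000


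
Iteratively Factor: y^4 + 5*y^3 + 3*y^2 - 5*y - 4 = (y + 1)*(y^3 + 4*y^2 - y - 4) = (y + 1)*(y + 4)*(y^2 - 1) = (y - 1)*(y + 1)*(y + 4)*(y + 1)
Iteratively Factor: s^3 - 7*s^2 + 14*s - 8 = (s - 4)*(s^2 - 3*s + 2) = (s - 4)*(s - 1)*(s - 2)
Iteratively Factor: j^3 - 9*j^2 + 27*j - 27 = (j - 3)*(j^2 - 6*j + 9) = (j - 3)^2*(j - 3)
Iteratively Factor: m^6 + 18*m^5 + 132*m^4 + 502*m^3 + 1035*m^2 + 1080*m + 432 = (m + 4)*(m^5 + 14*m^4 + 76*m^3 + 198*m^2 + 243*m + 108) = (m + 3)*(m + 4)*(m^4 + 11*m^3 + 43*m^2 + 69*m + 36) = (m + 3)*(m + 4)^2*(m^3 + 7*m^2 + 15*m + 9) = (m + 3)^2*(m + 4)^2*(m^2 + 4*m + 3) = (m + 3)^3*(m + 4)^2*(m + 1)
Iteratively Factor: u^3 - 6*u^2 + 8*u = (u)*(u^2 - 6*u + 8) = u*(u - 2)*(u - 4)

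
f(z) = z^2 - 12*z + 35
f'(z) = 2*z - 12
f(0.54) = 28.81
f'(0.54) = -10.92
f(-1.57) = 56.30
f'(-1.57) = -15.14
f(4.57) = 1.04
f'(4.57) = -2.86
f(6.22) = -0.95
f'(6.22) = 0.44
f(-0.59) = 42.43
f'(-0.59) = -13.18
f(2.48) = 11.39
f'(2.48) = -7.04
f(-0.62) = 42.82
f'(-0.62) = -13.24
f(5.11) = -0.21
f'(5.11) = -1.78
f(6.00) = -1.00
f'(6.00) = 0.00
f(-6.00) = 143.00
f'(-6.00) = -24.00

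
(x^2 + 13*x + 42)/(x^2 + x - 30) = (x + 7)/(x - 5)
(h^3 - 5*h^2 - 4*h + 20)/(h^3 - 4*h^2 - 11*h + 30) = (h + 2)/(h + 3)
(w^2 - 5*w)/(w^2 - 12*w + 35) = w/(w - 7)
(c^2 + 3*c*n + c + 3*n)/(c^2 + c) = (c + 3*n)/c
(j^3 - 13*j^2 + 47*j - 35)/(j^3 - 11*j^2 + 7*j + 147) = (j^2 - 6*j + 5)/(j^2 - 4*j - 21)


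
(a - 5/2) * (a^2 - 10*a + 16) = a^3 - 25*a^2/2 + 41*a - 40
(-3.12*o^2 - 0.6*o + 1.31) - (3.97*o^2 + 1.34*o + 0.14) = -7.09*o^2 - 1.94*o + 1.17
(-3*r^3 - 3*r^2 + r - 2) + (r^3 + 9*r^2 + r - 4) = -2*r^3 + 6*r^2 + 2*r - 6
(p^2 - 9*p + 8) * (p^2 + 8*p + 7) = p^4 - p^3 - 57*p^2 + p + 56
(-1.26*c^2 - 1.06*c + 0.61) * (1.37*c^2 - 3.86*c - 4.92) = -1.7262*c^4 + 3.4114*c^3 + 11.1265*c^2 + 2.8606*c - 3.0012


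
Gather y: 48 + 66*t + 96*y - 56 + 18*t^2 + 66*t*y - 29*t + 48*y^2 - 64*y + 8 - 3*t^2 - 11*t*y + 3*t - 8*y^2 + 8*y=15*t^2 + 40*t + 40*y^2 + y*(55*t + 40)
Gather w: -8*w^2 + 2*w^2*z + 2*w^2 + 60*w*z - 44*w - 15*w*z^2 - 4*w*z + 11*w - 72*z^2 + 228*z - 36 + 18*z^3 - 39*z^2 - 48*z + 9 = w^2*(2*z - 6) + w*(-15*z^2 + 56*z - 33) + 18*z^3 - 111*z^2 + 180*z - 27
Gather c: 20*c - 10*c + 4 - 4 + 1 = 10*c + 1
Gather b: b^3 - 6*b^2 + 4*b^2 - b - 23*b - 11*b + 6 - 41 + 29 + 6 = b^3 - 2*b^2 - 35*b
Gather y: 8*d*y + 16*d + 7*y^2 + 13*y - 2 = 16*d + 7*y^2 + y*(8*d + 13) - 2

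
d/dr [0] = 0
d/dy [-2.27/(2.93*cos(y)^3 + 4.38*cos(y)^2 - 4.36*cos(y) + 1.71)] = (-19.9533*cos(y)^2 - 19.8852*cos(y) + 9.8972)*sin(y)/(2.93*cos(y)^3 + 4.38*cos(y)^2 - 4.36*cos(y) + 1.71)^2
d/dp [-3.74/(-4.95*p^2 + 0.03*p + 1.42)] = (0.1122 - 37.026*p)/(-4.95*p^2 + 0.03*p + 1.42)^2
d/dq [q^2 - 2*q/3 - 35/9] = 2*q - 2/3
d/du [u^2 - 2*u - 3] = 2*u - 2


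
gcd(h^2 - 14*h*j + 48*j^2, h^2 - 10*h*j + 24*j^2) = h - 6*j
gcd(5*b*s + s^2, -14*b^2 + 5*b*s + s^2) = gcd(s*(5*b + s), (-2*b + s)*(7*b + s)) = 1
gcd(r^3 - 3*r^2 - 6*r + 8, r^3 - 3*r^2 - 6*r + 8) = r^3 - 3*r^2 - 6*r + 8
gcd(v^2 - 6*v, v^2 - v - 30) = v - 6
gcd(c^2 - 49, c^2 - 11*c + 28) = c - 7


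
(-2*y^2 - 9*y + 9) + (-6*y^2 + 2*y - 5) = -8*y^2 - 7*y + 4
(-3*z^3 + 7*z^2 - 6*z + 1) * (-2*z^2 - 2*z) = 6*z^5 - 8*z^4 - 2*z^3 + 10*z^2 - 2*z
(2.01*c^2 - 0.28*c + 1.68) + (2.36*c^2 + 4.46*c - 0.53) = 4.37*c^2 + 4.18*c + 1.15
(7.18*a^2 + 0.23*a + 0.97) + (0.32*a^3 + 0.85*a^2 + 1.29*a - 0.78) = 0.32*a^3 + 8.03*a^2 + 1.52*a + 0.19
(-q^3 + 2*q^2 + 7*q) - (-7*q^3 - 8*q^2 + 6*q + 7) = 6*q^3 + 10*q^2 + q - 7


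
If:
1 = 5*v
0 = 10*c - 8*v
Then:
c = 4/25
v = 1/5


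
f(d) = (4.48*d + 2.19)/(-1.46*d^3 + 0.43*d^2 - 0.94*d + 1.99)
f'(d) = (4.48*d + 2.19)*(4.38*d^2 - 0.86*d + 0.94)/(-1.46*d^3 + 0.43*d^2 - 0.94*d + 1.99)^2 + 4.48/(-1.46*d^3 + 0.43*d^2 - 0.94*d + 1.99)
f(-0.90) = -0.43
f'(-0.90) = 0.52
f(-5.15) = -0.10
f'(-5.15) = -0.03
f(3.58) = -0.29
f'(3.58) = 0.18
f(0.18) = 1.64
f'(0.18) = 3.29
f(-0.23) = 0.52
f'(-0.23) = 2.31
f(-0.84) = -0.40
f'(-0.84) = 0.66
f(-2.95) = -0.24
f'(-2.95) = -0.12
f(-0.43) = 0.10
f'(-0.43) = 1.81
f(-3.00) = -0.23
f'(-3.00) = -0.12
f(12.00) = -0.02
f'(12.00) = 0.00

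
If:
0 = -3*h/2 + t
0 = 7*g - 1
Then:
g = 1/7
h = 2*t/3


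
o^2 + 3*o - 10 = (o - 2)*(o + 5)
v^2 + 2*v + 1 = (v + 1)^2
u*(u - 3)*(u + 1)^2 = u^4 - u^3 - 5*u^2 - 3*u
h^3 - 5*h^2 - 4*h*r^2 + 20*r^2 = (h - 5)*(h - 2*r)*(h + 2*r)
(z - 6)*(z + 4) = z^2 - 2*z - 24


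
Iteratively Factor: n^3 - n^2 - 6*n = (n - 3)*(n^2 + 2*n) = (n - 3)*(n + 2)*(n)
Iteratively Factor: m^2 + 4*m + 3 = (m + 3)*(m + 1)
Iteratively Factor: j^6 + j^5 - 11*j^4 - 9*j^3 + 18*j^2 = (j)*(j^5 + j^4 - 11*j^3 - 9*j^2 + 18*j) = j*(j - 1)*(j^4 + 2*j^3 - 9*j^2 - 18*j) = j*(j - 1)*(j + 2)*(j^3 - 9*j) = j*(j - 1)*(j + 2)*(j + 3)*(j^2 - 3*j) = j*(j - 3)*(j - 1)*(j + 2)*(j + 3)*(j)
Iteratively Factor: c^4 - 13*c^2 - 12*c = (c - 4)*(c^3 + 4*c^2 + 3*c) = c*(c - 4)*(c^2 + 4*c + 3) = c*(c - 4)*(c + 1)*(c + 3)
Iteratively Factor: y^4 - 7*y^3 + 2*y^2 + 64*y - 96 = (y - 2)*(y^3 - 5*y^2 - 8*y + 48) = (y - 4)*(y - 2)*(y^2 - y - 12) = (y - 4)*(y - 2)*(y + 3)*(y - 4)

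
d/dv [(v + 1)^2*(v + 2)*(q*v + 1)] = (v + 1)*(q*(v + 1)*(v + 2) + (v + 1)*(q*v + 1) + 2*(v + 2)*(q*v + 1))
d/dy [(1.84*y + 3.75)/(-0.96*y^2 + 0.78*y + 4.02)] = (1.7664*y^2 + 7.2*y + 4.4718)/(0.9216*y^4 - 1.4976*y^3 - 7.11*y^2 + 6.2712*y + 16.1604)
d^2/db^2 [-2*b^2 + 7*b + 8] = -4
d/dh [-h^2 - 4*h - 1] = -2*h - 4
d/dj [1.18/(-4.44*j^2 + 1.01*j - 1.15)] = (10.4784*j - 1.1918)/(4.44*j^2 - 1.01*j + 1.15)^2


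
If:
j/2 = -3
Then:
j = -6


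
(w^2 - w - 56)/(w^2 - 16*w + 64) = (w + 7)/(w - 8)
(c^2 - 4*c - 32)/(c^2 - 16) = (c - 8)/(c - 4)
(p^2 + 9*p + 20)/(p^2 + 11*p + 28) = (p + 5)/(p + 7)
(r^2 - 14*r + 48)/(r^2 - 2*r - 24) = (r - 8)/(r + 4)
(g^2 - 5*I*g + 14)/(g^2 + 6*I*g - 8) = (g - 7*I)/(g + 4*I)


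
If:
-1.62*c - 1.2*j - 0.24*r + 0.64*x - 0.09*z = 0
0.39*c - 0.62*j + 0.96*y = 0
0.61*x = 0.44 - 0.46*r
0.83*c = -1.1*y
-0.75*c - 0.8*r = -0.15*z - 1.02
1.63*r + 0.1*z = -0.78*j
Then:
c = 0.50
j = -0.27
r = 0.30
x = 0.50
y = -0.38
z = -2.70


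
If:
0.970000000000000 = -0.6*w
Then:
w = -1.62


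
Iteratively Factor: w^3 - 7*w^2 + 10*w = (w - 5)*(w^2 - 2*w) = (w - 5)*(w - 2)*(w)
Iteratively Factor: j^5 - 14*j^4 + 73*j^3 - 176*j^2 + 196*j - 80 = (j - 4)*(j^4 - 10*j^3 + 33*j^2 - 44*j + 20) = (j - 4)*(j - 2)*(j^3 - 8*j^2 + 17*j - 10) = (j - 4)*(j - 2)*(j - 1)*(j^2 - 7*j + 10) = (j - 5)*(j - 4)*(j - 2)*(j - 1)*(j - 2)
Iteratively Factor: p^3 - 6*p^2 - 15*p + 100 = (p - 5)*(p^2 - p - 20) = (p - 5)*(p + 4)*(p - 5)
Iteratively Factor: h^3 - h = (h + 1)*(h^2 - h) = (h - 1)*(h + 1)*(h)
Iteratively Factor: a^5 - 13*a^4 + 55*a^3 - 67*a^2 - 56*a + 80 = (a + 1)*(a^4 - 14*a^3 + 69*a^2 - 136*a + 80) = (a - 5)*(a + 1)*(a^3 - 9*a^2 + 24*a - 16) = (a - 5)*(a - 4)*(a + 1)*(a^2 - 5*a + 4) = (a - 5)*(a - 4)*(a - 1)*(a + 1)*(a - 4)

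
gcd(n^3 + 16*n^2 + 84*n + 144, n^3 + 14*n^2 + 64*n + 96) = n^2 + 10*n + 24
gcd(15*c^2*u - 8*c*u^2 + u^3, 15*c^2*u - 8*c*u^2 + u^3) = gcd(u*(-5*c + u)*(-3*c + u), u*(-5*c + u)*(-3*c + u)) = 15*c^2*u - 8*c*u^2 + u^3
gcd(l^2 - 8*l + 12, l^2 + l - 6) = l - 2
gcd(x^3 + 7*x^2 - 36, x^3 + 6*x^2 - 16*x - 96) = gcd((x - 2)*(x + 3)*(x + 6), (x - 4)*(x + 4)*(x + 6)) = x + 6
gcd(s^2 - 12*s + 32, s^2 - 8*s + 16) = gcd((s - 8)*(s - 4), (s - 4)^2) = s - 4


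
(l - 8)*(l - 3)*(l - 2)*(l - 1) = l^4 - 14*l^3 + 59*l^2 - 94*l + 48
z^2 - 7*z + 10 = (z - 5)*(z - 2)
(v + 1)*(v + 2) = v^2 + 3*v + 2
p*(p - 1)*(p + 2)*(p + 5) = p^4 + 6*p^3 + 3*p^2 - 10*p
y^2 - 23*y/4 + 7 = (y - 4)*(y - 7/4)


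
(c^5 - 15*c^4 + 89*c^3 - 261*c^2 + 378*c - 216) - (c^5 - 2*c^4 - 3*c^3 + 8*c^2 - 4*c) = -13*c^4 + 92*c^3 - 269*c^2 + 382*c - 216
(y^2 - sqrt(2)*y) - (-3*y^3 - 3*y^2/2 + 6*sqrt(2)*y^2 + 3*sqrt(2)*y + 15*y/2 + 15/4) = 3*y^3 - 6*sqrt(2)*y^2 + 5*y^2/2 - 15*y/2 - 4*sqrt(2)*y - 15/4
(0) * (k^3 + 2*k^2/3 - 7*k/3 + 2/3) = 0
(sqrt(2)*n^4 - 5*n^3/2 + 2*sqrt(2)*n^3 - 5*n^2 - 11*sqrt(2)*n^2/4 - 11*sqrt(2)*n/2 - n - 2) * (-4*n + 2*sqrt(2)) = -4*sqrt(2)*n^5 - 8*sqrt(2)*n^4 + 14*n^4 + 6*sqrt(2)*n^3 + 28*n^3 - 7*n^2 + 12*sqrt(2)*n^2 - 14*n - 2*sqrt(2)*n - 4*sqrt(2)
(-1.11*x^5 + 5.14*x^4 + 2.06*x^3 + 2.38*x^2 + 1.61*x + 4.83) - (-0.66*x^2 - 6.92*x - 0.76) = -1.11*x^5 + 5.14*x^4 + 2.06*x^3 + 3.04*x^2 + 8.53*x + 5.59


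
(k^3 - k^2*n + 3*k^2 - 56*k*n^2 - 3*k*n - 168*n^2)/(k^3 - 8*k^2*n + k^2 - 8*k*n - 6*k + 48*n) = (k + 7*n)/(k - 2)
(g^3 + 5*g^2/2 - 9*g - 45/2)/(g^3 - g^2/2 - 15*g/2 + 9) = (2*g^2 - g - 15)/(2*g^2 - 7*g + 6)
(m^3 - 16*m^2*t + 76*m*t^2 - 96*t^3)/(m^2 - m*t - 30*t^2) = (m^2 - 10*m*t + 16*t^2)/(m + 5*t)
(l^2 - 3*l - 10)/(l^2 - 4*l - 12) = (l - 5)/(l - 6)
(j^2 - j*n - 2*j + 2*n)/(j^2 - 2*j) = (j - n)/j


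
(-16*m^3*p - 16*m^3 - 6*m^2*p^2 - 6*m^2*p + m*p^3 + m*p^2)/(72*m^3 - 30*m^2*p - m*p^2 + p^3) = m*(-16*m^2*p - 16*m^2 - 6*m*p^2 - 6*m*p + p^3 + p^2)/(72*m^3 - 30*m^2*p - m*p^2 + p^3)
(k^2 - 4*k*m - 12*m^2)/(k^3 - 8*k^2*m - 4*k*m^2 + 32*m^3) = (k - 6*m)/(k^2 - 10*k*m + 16*m^2)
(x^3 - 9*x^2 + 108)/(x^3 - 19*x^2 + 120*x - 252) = (x + 3)/(x - 7)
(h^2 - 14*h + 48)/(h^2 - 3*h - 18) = (h - 8)/(h + 3)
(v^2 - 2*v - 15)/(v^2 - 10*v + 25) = (v + 3)/(v - 5)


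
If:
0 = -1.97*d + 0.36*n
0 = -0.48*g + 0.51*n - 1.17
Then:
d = 0.182741116751269*n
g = 1.0625*n - 2.4375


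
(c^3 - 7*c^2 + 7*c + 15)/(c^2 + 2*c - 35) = (c^2 - 2*c - 3)/(c + 7)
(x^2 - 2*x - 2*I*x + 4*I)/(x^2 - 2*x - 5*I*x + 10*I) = (x - 2*I)/(x - 5*I)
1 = 1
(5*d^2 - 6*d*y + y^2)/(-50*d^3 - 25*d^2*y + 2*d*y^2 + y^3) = (-d + y)/(10*d^2 + 7*d*y + y^2)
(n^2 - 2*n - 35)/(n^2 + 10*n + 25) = (n - 7)/(n + 5)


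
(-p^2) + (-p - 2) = -p^2 - p - 2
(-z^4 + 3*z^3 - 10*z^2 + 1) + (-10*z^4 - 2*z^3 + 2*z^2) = -11*z^4 + z^3 - 8*z^2 + 1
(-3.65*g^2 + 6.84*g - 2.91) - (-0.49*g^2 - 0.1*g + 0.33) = -3.16*g^2 + 6.94*g - 3.24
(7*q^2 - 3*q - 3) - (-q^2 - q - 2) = 8*q^2 - 2*q - 1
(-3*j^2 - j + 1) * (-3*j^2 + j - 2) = 9*j^4 + 2*j^2 + 3*j - 2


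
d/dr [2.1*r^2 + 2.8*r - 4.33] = 4.2*r + 2.8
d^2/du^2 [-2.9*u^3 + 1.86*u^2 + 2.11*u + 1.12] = 3.72 - 17.4*u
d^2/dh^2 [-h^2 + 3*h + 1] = -2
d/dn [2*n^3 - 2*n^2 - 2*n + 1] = 6*n^2 - 4*n - 2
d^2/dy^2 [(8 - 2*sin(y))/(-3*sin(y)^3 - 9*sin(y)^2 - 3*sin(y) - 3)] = 2*(-4*sin(y)^7 + 27*sin(y)^6 + 133*sin(y)^5 + 138*sin(y)^4 - 158*sin(y)^3 - 295*sin(y)^2 - 71*sin(y) + 14)/(3*(sin(y)^3 + 3*sin(y)^2 + sin(y) + 1)^3)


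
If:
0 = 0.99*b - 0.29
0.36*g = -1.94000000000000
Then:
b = 0.29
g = -5.39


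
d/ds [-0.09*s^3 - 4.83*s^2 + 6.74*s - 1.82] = -0.27*s^2 - 9.66*s + 6.74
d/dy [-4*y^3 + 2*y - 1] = 2 - 12*y^2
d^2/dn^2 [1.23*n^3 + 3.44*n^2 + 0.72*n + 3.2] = 7.38*n + 6.88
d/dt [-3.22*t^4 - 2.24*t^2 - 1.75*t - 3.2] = -12.88*t^3 - 4.48*t - 1.75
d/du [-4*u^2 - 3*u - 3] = -8*u - 3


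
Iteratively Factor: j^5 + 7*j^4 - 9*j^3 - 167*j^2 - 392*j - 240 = (j + 4)*(j^4 + 3*j^3 - 21*j^2 - 83*j - 60) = (j - 5)*(j + 4)*(j^3 + 8*j^2 + 19*j + 12) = (j - 5)*(j + 1)*(j + 4)*(j^2 + 7*j + 12) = (j - 5)*(j + 1)*(j + 3)*(j + 4)*(j + 4)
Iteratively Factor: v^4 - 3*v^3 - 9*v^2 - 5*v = (v + 1)*(v^3 - 4*v^2 - 5*v) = (v - 5)*(v + 1)*(v^2 + v) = v*(v - 5)*(v + 1)*(v + 1)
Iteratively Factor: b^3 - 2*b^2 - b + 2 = (b - 2)*(b^2 - 1) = (b - 2)*(b - 1)*(b + 1)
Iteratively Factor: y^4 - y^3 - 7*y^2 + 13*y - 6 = (y - 1)*(y^3 - 7*y + 6) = (y - 2)*(y - 1)*(y^2 + 2*y - 3) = (y - 2)*(y - 1)^2*(y + 3)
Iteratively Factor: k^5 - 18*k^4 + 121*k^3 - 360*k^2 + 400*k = (k - 5)*(k^4 - 13*k^3 + 56*k^2 - 80*k) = k*(k - 5)*(k^3 - 13*k^2 + 56*k - 80) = k*(k - 5)*(k - 4)*(k^2 - 9*k + 20) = k*(k - 5)*(k - 4)^2*(k - 5)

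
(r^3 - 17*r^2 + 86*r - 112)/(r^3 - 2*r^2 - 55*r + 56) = (r^2 - 9*r + 14)/(r^2 + 6*r - 7)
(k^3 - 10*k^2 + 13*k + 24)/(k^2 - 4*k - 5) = (k^2 - 11*k + 24)/(k - 5)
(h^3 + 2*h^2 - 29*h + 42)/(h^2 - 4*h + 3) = (h^2 + 5*h - 14)/(h - 1)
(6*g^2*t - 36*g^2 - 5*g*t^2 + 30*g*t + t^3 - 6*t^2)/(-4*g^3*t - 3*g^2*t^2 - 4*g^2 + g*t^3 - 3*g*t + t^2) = (-6*g^2*t + 36*g^2 + 5*g*t^2 - 30*g*t - t^3 + 6*t^2)/(4*g^3*t + 3*g^2*t^2 + 4*g^2 - g*t^3 + 3*g*t - t^2)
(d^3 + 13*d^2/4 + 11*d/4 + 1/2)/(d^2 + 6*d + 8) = (4*d^2 + 5*d + 1)/(4*(d + 4))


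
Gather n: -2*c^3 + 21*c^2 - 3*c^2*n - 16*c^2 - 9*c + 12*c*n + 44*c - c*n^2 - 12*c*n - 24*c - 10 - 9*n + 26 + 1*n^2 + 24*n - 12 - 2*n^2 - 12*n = -2*c^3 + 5*c^2 + 11*c + n^2*(-c - 1) + n*(3 - 3*c^2) + 4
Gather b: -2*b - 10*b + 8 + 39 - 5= 42 - 12*b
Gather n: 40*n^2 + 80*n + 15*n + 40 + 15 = 40*n^2 + 95*n + 55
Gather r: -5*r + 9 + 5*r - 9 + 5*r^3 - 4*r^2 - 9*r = 5*r^3 - 4*r^2 - 9*r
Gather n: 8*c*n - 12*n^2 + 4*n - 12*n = -12*n^2 + n*(8*c - 8)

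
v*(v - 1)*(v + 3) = v^3 + 2*v^2 - 3*v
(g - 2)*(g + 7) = g^2 + 5*g - 14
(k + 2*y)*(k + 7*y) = k^2 + 9*k*y + 14*y^2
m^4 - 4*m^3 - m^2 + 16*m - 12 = (m - 3)*(m - 2)*(m - 1)*(m + 2)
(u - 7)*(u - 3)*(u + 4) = u^3 - 6*u^2 - 19*u + 84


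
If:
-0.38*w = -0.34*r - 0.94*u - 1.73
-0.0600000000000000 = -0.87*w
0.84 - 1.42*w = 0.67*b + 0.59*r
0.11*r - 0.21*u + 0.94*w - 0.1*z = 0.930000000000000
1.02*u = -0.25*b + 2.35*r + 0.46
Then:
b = 1.72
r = -0.69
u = -1.56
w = 0.07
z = -6.13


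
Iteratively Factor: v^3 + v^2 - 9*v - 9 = (v - 3)*(v^2 + 4*v + 3) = (v - 3)*(v + 1)*(v + 3)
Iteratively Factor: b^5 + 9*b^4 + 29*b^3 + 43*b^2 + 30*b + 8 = (b + 1)*(b^4 + 8*b^3 + 21*b^2 + 22*b + 8) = (b + 1)*(b + 4)*(b^3 + 4*b^2 + 5*b + 2) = (b + 1)^2*(b + 4)*(b^2 + 3*b + 2) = (b + 1)^3*(b + 4)*(b + 2)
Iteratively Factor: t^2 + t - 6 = (t - 2)*(t + 3)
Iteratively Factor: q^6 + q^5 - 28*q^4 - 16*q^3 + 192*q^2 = (q)*(q^5 + q^4 - 28*q^3 - 16*q^2 + 192*q) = q*(q + 4)*(q^4 - 3*q^3 - 16*q^2 + 48*q) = q*(q - 3)*(q + 4)*(q^3 - 16*q) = q*(q - 4)*(q - 3)*(q + 4)*(q^2 + 4*q) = q*(q - 4)*(q - 3)*(q + 4)^2*(q)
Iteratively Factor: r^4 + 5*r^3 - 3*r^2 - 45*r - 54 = (r + 2)*(r^3 + 3*r^2 - 9*r - 27) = (r + 2)*(r + 3)*(r^2 - 9) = (r - 3)*(r + 2)*(r + 3)*(r + 3)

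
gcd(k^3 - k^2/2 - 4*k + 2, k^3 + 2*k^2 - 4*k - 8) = k^2 - 4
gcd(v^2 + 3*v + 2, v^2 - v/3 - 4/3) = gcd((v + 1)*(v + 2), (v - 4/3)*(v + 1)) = v + 1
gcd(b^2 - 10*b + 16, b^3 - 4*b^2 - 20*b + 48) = b - 2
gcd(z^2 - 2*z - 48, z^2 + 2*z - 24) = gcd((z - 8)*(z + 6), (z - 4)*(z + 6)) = z + 6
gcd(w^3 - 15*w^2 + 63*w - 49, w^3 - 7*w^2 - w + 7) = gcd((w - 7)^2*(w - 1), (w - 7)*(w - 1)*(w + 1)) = w^2 - 8*w + 7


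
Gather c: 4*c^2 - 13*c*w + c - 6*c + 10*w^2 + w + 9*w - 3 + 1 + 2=4*c^2 + c*(-13*w - 5) + 10*w^2 + 10*w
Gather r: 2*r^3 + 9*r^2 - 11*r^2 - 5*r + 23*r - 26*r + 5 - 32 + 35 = 2*r^3 - 2*r^2 - 8*r + 8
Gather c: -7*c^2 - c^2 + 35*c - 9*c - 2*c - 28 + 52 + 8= -8*c^2 + 24*c + 32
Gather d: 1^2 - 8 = -7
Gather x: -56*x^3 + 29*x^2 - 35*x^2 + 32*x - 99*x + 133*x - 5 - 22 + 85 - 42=-56*x^3 - 6*x^2 + 66*x + 16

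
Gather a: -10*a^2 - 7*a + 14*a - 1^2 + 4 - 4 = -10*a^2 + 7*a - 1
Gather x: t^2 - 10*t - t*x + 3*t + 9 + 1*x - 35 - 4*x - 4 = t^2 - 7*t + x*(-t - 3) - 30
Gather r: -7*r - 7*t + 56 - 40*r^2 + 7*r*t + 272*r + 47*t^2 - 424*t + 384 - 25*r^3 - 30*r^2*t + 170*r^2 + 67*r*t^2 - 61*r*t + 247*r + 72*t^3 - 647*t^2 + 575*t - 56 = -25*r^3 + r^2*(130 - 30*t) + r*(67*t^2 - 54*t + 512) + 72*t^3 - 600*t^2 + 144*t + 384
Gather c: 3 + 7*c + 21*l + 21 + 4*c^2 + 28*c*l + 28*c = 4*c^2 + c*(28*l + 35) + 21*l + 24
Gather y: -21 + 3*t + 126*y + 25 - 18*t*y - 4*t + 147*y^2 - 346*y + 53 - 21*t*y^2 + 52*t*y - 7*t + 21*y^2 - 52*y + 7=-8*t + y^2*(168 - 21*t) + y*(34*t - 272) + 64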